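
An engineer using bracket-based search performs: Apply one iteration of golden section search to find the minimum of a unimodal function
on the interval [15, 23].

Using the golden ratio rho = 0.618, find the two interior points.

Golden section search on [15, 23].
Golden ratio rho = 0.618 (approx).
Interior points:
  x_1 = 15 + (1-0.618)*8 = 18.0560
  x_2 = 15 + 0.618*8 = 19.9440
Compare f(x_1) and f(x_2) to determine which subinterval to keep.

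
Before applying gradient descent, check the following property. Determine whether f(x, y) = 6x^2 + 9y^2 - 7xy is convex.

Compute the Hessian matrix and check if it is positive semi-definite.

f(x,y) = 6x^2 + 9y^2 - 7xy
Hessian H = [[12, -7], [-7, 18]]
trace(H) = 30, det(H) = 167
Eigenvalues: (30 +/- sqrt(232)) / 2 = 22.62, 7.384
Since both eigenvalues > 0, f is convex.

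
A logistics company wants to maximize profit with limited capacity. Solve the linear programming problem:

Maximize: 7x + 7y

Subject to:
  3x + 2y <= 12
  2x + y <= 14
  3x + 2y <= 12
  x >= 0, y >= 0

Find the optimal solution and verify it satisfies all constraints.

Feasible vertices: (0, 0), (0, 6), (4, 0)
Objective 7x + 7y at each vertex:
  (0, 0): 0
  (0, 6): 42
  (4, 0): 28
Maximum is 42 at (0, 6).
Verify constraints at (x, y) = (0, 6):
  3*0 + 2*6 = 12 <= 12 (active)
  2*0 + 1*6 = 6 <= 14
  3*0 + 2*6 = 12 <= 12 (active)
  x = 0 >= 0, y = 6 >= 0. All constraints satisfied.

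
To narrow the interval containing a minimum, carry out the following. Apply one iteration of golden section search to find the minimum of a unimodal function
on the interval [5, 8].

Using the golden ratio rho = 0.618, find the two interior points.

Golden section search on [5, 8].
Golden ratio rho = 0.618 (approx).
Interior points:
  x_1 = 5 + (1-0.618)*3 = 6.1460
  x_2 = 5 + 0.618*3 = 6.8540
Compare f(x_1) and f(x_2) to determine which subinterval to keep.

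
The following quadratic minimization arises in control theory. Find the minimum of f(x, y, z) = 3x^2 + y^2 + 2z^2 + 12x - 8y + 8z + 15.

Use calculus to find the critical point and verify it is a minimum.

f(x,y,z) = 3x^2 + y^2 + 2z^2 + 12x - 8y + 8z + 15
df/dx = 6x + (12) = 0 => x = -2
df/dy = 2y + (-8) = 0 => y = 4
df/dz = 4z + (8) = 0 => z = -2
f(-2,4,-2) = 3*(-2)^2 + 1*(4)^2 + 2*(-2)^2 + 12*(-2) + -8*(4) + 8*(-2) + 15 = -21
Hessian is diagonal with entries 6, 2, 4 > 0, confirmed minimum.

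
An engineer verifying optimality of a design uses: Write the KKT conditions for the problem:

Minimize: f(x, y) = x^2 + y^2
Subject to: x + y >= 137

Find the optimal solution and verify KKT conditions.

KKT conditions for min x^2 + y^2 s.t. x + y >= 137:
Stationarity: 2x = mu, 2y = mu
So x = y = mu/2.
Complementary slackness: mu*(x + y - 137) = 0
Primal feasibility: x + y >= 137; dual feasibility: mu >= 0
If mu = 0 then x = y = 0, but 0 + 0 < 137 is infeasible, so the constraint is active.
Constraint active: x + y = 2*(mu/2) = 137 => mu = 137
x = y = 137/2, f = 18769/2
Verify: stationarity 2*(137/2) = 137 = mu; primal 137/2 + 137/2 = 137 >= 137; dual mu = 137 >= 0; complementary slackness 137*(137 - 137) = 0. All KKT conditions hold.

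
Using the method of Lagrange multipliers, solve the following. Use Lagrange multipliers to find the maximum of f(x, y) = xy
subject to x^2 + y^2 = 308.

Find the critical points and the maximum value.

Lagrange conditions: y = 2*lambda*x and x = 2*lambda*y
If x = 0 then y = 0, violating the constraint, so x, y != 0.
Dividing: y/x = x/y => x^2 = y^2 => y = x or y = -x
Constraint: 2x^2 = 308 => x^2 = 154 => x = +/-sqrt(154)
Critical points: (sqrt(154), sqrt(154)), (-sqrt(154), -sqrt(154)), (sqrt(154), -sqrt(154)), (-sqrt(154), sqrt(154))
  y = x:  xy = x^2 = 154  at (sqrt(154), sqrt(154)) and (-sqrt(154), -sqrt(154))
  y = -x: xy = -x^2 = -154 at (sqrt(154), -sqrt(154)) and (-sqrt(154), sqrt(154))
Maximum xy = 154 at (sqrt(154), sqrt(154)) and (-sqrt(154), -sqrt(154))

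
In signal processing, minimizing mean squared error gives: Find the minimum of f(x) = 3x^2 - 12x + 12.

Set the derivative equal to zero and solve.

f(x) = 3x^2 - 12x + 12
f'(x) = 6x + (-12) = 0
x = 12/6 = 2
f(2) = 0
Since f''(x) = 6 > 0, this is a minimum.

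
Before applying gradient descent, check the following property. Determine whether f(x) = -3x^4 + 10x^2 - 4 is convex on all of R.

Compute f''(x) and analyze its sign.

f(x) = -3x^4 + 10x^2 - 4
f'(x) = -12x^3 + 20x
f''(x) = -36x^2 + 20
f''(x) = -36x^2 + 20 -> -inf as |x| -> inf
Therefore, f is not globally convex on R.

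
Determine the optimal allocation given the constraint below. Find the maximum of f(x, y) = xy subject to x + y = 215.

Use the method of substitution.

Substitute y = 215 - x into f(x,y) = xy:
g(x) = x(215 - x) = 215x - x^2
g'(x) = 215 - 2x = 0  =>  x = 215/2
y = 215 - 215/2 = 215/2
Maximum value = (215/2) * (215/2) = 46225/4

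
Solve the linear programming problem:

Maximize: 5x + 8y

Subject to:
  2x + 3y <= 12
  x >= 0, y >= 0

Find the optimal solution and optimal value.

The feasible region has vertices at [(0, 0), (6, 0), (0, 4)].
Checking objective 5x + 8y at each vertex:
  (0, 0): 5*0 + 8*0 = 0
  (6, 0): 5*6 + 8*0 = 30
  (0, 4): 5*0 + 8*4 = 32
Maximum is 32 at (0, 4).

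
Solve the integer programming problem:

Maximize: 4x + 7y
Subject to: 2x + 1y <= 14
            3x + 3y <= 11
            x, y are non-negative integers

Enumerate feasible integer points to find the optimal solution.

Constraint 1: 2x + 1y <= 14
Constraint 2: 3x + 3y <= 11
Feasible x range (need y >= 0): 0 <= x <= min(14/2, 11/3) => x in {0, ..., 3}.
Enumerate feasible integer points row by row (the coefficient of y is 7 > 0, so for each x the largest feasible y gives the best value):
  x = 0: y <= min((14 - 2*0)/1, (11 - 3*0)/3) => y in {0, ..., 3}; best 4*0 + 7*3 = 21
  x = 1: y <= min((14 - 2*1)/1, (11 - 3*1)/3) => y in {0, ..., 2}; best 4*1 + 7*2 = 18
  x = 2: y <= min((14 - 2*2)/1, (11 - 3*2)/3) => y in {0, ..., 1}; best 4*2 + 7*1 = 15
  x = 3: y <= min((14 - 2*3)/1, (11 - 3*3)/3) => y in {0}; best 4*3 + 7*0 = 12
The maximum 4x + 7y = 21 is achieved at x = 0, y = 3.
Check: 2*0 + 1*3 = 3 <= 14 and 3*0 + 3*3 = 9 <= 11.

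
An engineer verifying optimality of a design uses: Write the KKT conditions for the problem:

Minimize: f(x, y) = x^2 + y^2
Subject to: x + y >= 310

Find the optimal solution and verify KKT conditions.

KKT conditions for min x^2 + y^2 s.t. x + y >= 310:
Stationarity: 2x = mu, 2y = mu
So x = y = mu/2.
Complementary slackness: mu*(x + y - 310) = 0
Primal feasibility: x + y >= 310; dual feasibility: mu >= 0
If mu = 0 then x = y = 0, but 0 + 0 < 310 is infeasible, so the constraint is active.
Constraint active: x + y = 2*(mu/2) = 310 => mu = 310
x = y = 155, f = 48050
Verify: stationarity 2*155 = 310 = mu; primal 155 + 155 = 310 >= 310; dual mu = 310 >= 0; complementary slackness 310*(310 - 310) = 0. All KKT conditions hold.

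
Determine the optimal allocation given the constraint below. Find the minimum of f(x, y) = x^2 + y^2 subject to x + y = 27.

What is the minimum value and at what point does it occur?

Substitute y = 27 - x into f(x,y) = x^2 + y^2:
g(x) = x^2 + (27 - x)^2 = 2x^2 - 54x + 729
g'(x) = 4x - 54 = 0  =>  x = 27/2
y = 27 - 27/2 = 27/2
Minimum value = (27/2)^2 + (27/2)^2 = 729/2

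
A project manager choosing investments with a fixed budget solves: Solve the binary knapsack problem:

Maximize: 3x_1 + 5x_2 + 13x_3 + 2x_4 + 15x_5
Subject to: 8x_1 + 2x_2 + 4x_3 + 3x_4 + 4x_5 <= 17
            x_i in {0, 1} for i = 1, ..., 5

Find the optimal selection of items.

Items: item 1 (v=3, w=8), item 2 (v=5, w=2), item 3 (v=13, w=4), item 4 (v=2, w=3), item 5 (v=15, w=4)
Capacity: 17
Checking all 32 subsets (w = total weight, v = total value):
  {}: w = 0, v = 0
  {1}: w = 8, v = 3
  {2}: w = 2, v = 5
  {3}: w = 4, v = 13
  {4}: w = 3, v = 2
  {5}: w = 4, v = 15
  {1, 2}: w = 10, v = 8
  {1, 3}: w = 12, v = 16
  {1, 4}: w = 11, v = 5
  {1, 5}: w = 12, v = 18
  {2, 3}: w = 6, v = 18
  {2, 4}: w = 5, v = 7
  {2, 5}: w = 6, v = 20
  {3, 4}: w = 7, v = 15
  {3, 5}: w = 8, v = 28
  {4, 5}: w = 7, v = 17
  {1, 2, 3}: w = 14, v = 21
  {1, 2, 4}: w = 13, v = 10
  {1, 2, 5}: w = 14, v = 23
  {1, 3, 4}: w = 15, v = 18
  {1, 3, 5}: w = 16, v = 31
  {1, 4, 5}: w = 15, v = 20
  {2, 3, 4}: w = 9, v = 20
  {2, 3, 5}: w = 10, v = 33
  {2, 4, 5}: w = 9, v = 22
  {3, 4, 5}: w = 11, v = 30
  {1, 2, 3, 4}: w = 17, v = 23
  {1, 2, 3, 5}: w = 18 > 17, infeasible
  {1, 2, 4, 5}: w = 17, v = 25
  {1, 3, 4, 5}: w = 19 > 17, infeasible
  {2, 3, 4, 5}: w = 13, v = 35
  {1, 2, 3, 4, 5}: w = 21 > 17, infeasible
Best feasible subset: items [2, 3, 4, 5]
Total weight: 13 <= 17, total value: 35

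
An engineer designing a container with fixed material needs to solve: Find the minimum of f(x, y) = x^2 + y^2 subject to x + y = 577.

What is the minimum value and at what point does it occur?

Substitute y = 577 - x into f(x,y) = x^2 + y^2:
g(x) = x^2 + (577 - x)^2 = 2x^2 - 1154x + 332929
g'(x) = 4x - 1154 = 0  =>  x = 577/2
y = 577 - 577/2 = 577/2
Minimum value = (577/2)^2 + (577/2)^2 = 332929/2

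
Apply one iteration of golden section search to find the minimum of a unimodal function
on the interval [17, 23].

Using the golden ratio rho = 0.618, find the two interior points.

Golden section search on [17, 23].
Golden ratio rho = 0.618 (approx).
Interior points:
  x_1 = 17 + (1-0.618)*6 = 19.2920
  x_2 = 17 + 0.618*6 = 20.7080
Compare f(x_1) and f(x_2) to determine which subinterval to keep.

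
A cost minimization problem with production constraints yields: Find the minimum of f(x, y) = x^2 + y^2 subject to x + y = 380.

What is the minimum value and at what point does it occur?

Substitute y = 380 - x into f(x,y) = x^2 + y^2:
g(x) = x^2 + (380 - x)^2 = 2x^2 - 760x + 144400
g'(x) = 4x - 760 = 0  =>  x = 190
y = 380 - 190 = 190
Minimum value = 190^2 + 190^2 = 72200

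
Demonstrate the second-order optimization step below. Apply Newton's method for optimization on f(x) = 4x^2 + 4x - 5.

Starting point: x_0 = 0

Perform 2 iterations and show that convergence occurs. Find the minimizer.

f(x) = 4x^2 + 4x - 5, f'(x) = 8x + (4), f''(x) = 8
Step 1: f'(0) = 4, x_1 = 0 - 4/8 = -1/2
Step 2: f'(-1/2) = 0, x_2 = -1/2 (converged)
Newton's method converges in 1 step for quadratics.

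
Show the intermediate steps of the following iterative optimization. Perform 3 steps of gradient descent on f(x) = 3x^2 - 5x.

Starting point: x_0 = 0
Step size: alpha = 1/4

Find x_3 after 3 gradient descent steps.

f(x) = 3x^2 - 5x, f'(x) = 6x + (-5)
Step 1: f'(0) = -5, x_1 = 0 - 1/4 * -5 = 5/4
Step 2: f'(5/4) = 5/2, x_2 = 5/4 - 1/4 * 5/2 = 5/8
Step 3: f'(5/8) = -5/4, x_3 = 5/8 - 1/4 * -5/4 = 15/16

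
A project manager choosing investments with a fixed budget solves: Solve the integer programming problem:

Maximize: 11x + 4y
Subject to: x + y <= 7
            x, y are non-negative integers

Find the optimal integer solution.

Objective: 11x + 4y, constraint: x + y <= 7
Coefficient of x is 11 >= coefficient of y is 4, so allocate the entire budget to x.
Optimal: x = 7, y = 0, value = 77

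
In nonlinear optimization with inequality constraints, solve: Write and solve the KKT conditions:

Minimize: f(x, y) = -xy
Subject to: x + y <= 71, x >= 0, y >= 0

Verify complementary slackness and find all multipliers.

Problem: min -xy s.t. x + y <= 71 (multiplier lambda), x >= 0 (mu_x), y >= 0 (mu_y)
KKT stationarity: -y + lambda - mu_x = 0, -x + lambda - mu_y = 0, with lambda, mu_x, mu_y >= 0
Complementary slackness: lambda*(x + y - 71) = 0, mu_x*x = 0, mu_y*y = 0
If lambda = 0: y = -mu_x <= 0 and x = -mu_y <= 0 force x = y = 0 with f = 0; but x = y = 71/2 is feasible with f = -5041/4 < 0, so this is not the minimum. Hence lambda > 0 and x + y = 71.
Try x > 0, y > 0 (so mu_x = mu_y = 0): y = lambda, x = lambda => x = y = lambda
x + y = 71 => 2*lambda = 71 => lambda = 71/2
x* = y* = 71/2 > 0, consistent with mu_x = mu_y = 0.
(Any feasible point with x = 0 or y = 0 has f = 0 > -5041/4, so the minimum is not on those boundaries.)
min(-xy) = -5041/4 (i.e. max xy = 5041/4)
Multipliers: lambda = 71/2, mu_x = 0, mu_y = 0
Complementary slackness: lambda*(x + y - 71) = 71/2*(71/2 + 71/2 - 71) = 0, mu_x*x = 0*71/2 = 0, mu_y*y = 0*71/2 = 0. Satisfied.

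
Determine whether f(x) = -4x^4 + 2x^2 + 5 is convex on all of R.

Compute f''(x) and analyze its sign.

f(x) = -4x^4 + 2x^2 + 5
f'(x) = -16x^3 + 4x
f''(x) = -48x^2 + 4
f''(x) = -48x^2 + 4 -> -inf as |x| -> inf
Therefore, f is not globally convex on R.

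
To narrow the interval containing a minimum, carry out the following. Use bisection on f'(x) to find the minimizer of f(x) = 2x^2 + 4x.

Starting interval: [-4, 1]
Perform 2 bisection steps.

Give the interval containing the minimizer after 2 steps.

Finding critical point of f(x) = 2x^2 + 4x using bisection on f'(x) = 4x + 4.
f'(x) = 0 when x = -1.
Starting interval: [-4, 1]
Step 1: mid = -3/2, f'(mid) = -2, new interval = [-3/2, 1]
Step 2: mid = -1/4, f'(mid) = 3, new interval = [-3/2, -1/4]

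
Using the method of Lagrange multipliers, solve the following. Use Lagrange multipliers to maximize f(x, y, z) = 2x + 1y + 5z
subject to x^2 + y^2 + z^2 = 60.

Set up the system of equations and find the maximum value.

Lagrange conditions: 2 = 2*lambda*x, 1 = 2*lambda*y, 5 = 2*lambda*z
So x:2 = y:1 = z:5, i.e. x = 2t, y = 1t, z = 5t
Constraint: t^2*(2^2 + 1^2 + 5^2) = 60
  t^2 * 30 = 60  =>  t = sqrt(2)
Maximum = 2*2t + 1*1t + 5*5t = 30*sqrt(2) = sqrt(1800)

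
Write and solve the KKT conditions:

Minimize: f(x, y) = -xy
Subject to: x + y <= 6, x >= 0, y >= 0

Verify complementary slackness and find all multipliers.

Problem: min -xy s.t. x + y <= 6 (multiplier lambda), x >= 0 (mu_x), y >= 0 (mu_y)
KKT stationarity: -y + lambda - mu_x = 0, -x + lambda - mu_y = 0, with lambda, mu_x, mu_y >= 0
Complementary slackness: lambda*(x + y - 6) = 0, mu_x*x = 0, mu_y*y = 0
If lambda = 0: y = -mu_x <= 0 and x = -mu_y <= 0 force x = y = 0 with f = 0; but x = y = 3 is feasible with f = -9 < 0, so this is not the minimum. Hence lambda > 0 and x + y = 6.
Try x > 0, y > 0 (so mu_x = mu_y = 0): y = lambda, x = lambda => x = y = lambda
x + y = 6 => 2*lambda = 6 => lambda = 3
x* = y* = 3 > 0, consistent with mu_x = mu_y = 0.
(Any feasible point with x = 0 or y = 0 has f = 0 > -9, so the minimum is not on those boundaries.)
min(-xy) = -9 (i.e. max xy = 9)
Multipliers: lambda = 3, mu_x = 0, mu_y = 0
Complementary slackness: lambda*(x + y - 6) = 3*(3 + 3 - 6) = 0, mu_x*x = 0*3 = 0, mu_y*y = 0*3 = 0. Satisfied.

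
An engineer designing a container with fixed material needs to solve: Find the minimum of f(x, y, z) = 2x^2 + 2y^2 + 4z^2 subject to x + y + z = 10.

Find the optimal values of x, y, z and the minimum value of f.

Using Lagrange multipliers on f = 2x^2 + 2y^2 + 4z^2 with constraint x + y + z = 10:
Conditions: 2*2*x = lambda, 2*2*y = lambda, 2*4*z = lambda
So x = lambda/4, y = lambda/4, z = lambda/8
Substituting into constraint: lambda * (5/8) = 10
lambda = 16
x = 4, y = 4, z = 2
Minimum value = 80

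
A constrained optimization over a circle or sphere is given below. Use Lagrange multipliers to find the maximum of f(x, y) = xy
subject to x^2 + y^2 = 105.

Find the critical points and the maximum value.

Lagrange conditions: y = 2*lambda*x and x = 2*lambda*y
If x = 0 then y = 0, violating the constraint, so x, y != 0.
Dividing: y/x = x/y => x^2 = y^2 => y = x or y = -x
Constraint: 2x^2 = 105 => x^2 = 105/2 => x = +/-sqrt(105/2)
Critical points: (sqrt(105/2), sqrt(105/2)), (-sqrt(105/2), -sqrt(105/2)), (sqrt(105/2), -sqrt(105/2)), (-sqrt(105/2), sqrt(105/2))
  y = x:  xy = x^2 = 105/2  at (sqrt(105/2), sqrt(105/2)) and (-sqrt(105/2), -sqrt(105/2))
  y = -x: xy = -x^2 = -105/2 at (sqrt(105/2), -sqrt(105/2)) and (-sqrt(105/2), sqrt(105/2))
Maximum xy = 105/2 at (sqrt(105/2), sqrt(105/2)) and (-sqrt(105/2), -sqrt(105/2))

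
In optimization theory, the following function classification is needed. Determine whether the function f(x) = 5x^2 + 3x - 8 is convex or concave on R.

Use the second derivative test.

f(x) = 5x^2 + 3x - 8
f'(x) = 10x + 3
f''(x) = 10
Since f''(x) = 10 > 0 for all x, f is convex on R.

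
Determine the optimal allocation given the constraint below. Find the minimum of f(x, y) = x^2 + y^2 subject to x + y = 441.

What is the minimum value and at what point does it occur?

Substitute y = 441 - x into f(x,y) = x^2 + y^2:
g(x) = x^2 + (441 - x)^2 = 2x^2 - 882x + 194481
g'(x) = 4x - 882 = 0  =>  x = 441/2
y = 441 - 441/2 = 441/2
Minimum value = (441/2)^2 + (441/2)^2 = 194481/2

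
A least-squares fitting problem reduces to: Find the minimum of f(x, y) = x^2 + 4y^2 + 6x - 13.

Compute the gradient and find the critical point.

f(x,y) = x^2 + 4y^2 + 6x - 13
df/dx = 2x + (6) = 0  =>  x = -3
df/dy = 8y + (0) = 0  =>  y = 0
f(-3, 0) = 1*(-3)^2 + 4*(0)^2 + 6*(-3) + -13 = -22
Hessian is diagonal with entries 2, 8 > 0, so this is a minimum.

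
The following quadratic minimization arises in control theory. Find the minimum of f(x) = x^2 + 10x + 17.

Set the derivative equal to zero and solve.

f(x) = x^2 + 10x + 17
f'(x) = 2x + (10) = 0
x = -10/2 = -5
f(-5) = -8
Since f''(x) = 2 > 0, this is a minimum.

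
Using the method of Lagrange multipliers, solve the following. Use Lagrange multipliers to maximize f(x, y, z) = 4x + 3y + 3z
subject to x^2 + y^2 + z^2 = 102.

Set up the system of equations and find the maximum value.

Lagrange conditions: 4 = 2*lambda*x, 3 = 2*lambda*y, 3 = 2*lambda*z
So x:4 = y:3 = z:3, i.e. x = 4t, y = 3t, z = 3t
Constraint: t^2*(4^2 + 3^2 + 3^2) = 102
  t^2 * 34 = 102  =>  t = sqrt(3)
Maximum = 4*4t + 3*3t + 3*3t = 34*sqrt(3) = sqrt(3468)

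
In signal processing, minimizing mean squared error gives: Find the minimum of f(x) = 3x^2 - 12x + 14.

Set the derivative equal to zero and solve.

f(x) = 3x^2 - 12x + 14
f'(x) = 6x + (-12) = 0
x = 12/6 = 2
f(2) = 2
Since f''(x) = 6 > 0, this is a minimum.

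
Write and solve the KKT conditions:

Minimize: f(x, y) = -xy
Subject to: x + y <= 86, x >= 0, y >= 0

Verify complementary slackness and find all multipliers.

Problem: min -xy s.t. x + y <= 86 (multiplier lambda), x >= 0 (mu_x), y >= 0 (mu_y)
KKT stationarity: -y + lambda - mu_x = 0, -x + lambda - mu_y = 0, with lambda, mu_x, mu_y >= 0
Complementary slackness: lambda*(x + y - 86) = 0, mu_x*x = 0, mu_y*y = 0
If lambda = 0: y = -mu_x <= 0 and x = -mu_y <= 0 force x = y = 0 with f = 0; but x = y = 43 is feasible with f = -1849 < 0, so this is not the minimum. Hence lambda > 0 and x + y = 86.
Try x > 0, y > 0 (so mu_x = mu_y = 0): y = lambda, x = lambda => x = y = lambda
x + y = 86 => 2*lambda = 86 => lambda = 43
x* = y* = 43 > 0, consistent with mu_x = mu_y = 0.
(Any feasible point with x = 0 or y = 0 has f = 0 > -1849, so the minimum is not on those boundaries.)
min(-xy) = -1849 (i.e. max xy = 1849)
Multipliers: lambda = 43, mu_x = 0, mu_y = 0
Complementary slackness: lambda*(x + y - 86) = 43*(43 + 43 - 86) = 0, mu_x*x = 0*43 = 0, mu_y*y = 0*43 = 0. Satisfied.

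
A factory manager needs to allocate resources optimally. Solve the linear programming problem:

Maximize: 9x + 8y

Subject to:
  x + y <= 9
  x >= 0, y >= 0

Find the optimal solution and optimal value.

The feasible region has vertices at [(0, 0), (9, 0), (0, 9)].
Checking objective 9x + 8y at each vertex:
  (0, 0): 9*0 + 8*0 = 0
  (9, 0): 9*9 + 8*0 = 81
  (0, 9): 9*0 + 8*9 = 72
Maximum is 81 at (9, 0).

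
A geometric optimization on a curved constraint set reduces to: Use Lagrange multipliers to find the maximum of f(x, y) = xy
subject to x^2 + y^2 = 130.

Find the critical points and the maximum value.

Lagrange conditions: y = 2*lambda*x and x = 2*lambda*y
If x = 0 then y = 0, violating the constraint, so x, y != 0.
Dividing: y/x = x/y => x^2 = y^2 => y = x or y = -x
Constraint: 2x^2 = 130 => x^2 = 65 => x = +/-sqrt(65)
Critical points: (sqrt(65), sqrt(65)), (-sqrt(65), -sqrt(65)), (sqrt(65), -sqrt(65)), (-sqrt(65), sqrt(65))
  y = x:  xy = x^2 = 65  at (sqrt(65), sqrt(65)) and (-sqrt(65), -sqrt(65))
  y = -x: xy = -x^2 = -65 at (sqrt(65), -sqrt(65)) and (-sqrt(65), sqrt(65))
Maximum xy = 65 at (sqrt(65), sqrt(65)) and (-sqrt(65), -sqrt(65))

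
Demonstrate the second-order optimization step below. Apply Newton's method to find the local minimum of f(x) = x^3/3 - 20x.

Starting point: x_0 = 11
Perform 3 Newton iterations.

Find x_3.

f(x) = x^3/3 - 20x
f'(x) = x^2 - 20, f''(x) = 2x
Newton update: x_{n+1} = x_n - (x_n^2 - 20)/(2*x_n)
Step 1: x_0 = 11, f'=101, f''=22, x_1 = 141/22
Step 2: x_1 = 141/22, f'=10201/484, f''=141/11, x_2 = 29561/6204
Step 3: x_2 = 29561/6204, f'=104060401/38489616, f''=29561/3102, x_3 = 1643645041/366792888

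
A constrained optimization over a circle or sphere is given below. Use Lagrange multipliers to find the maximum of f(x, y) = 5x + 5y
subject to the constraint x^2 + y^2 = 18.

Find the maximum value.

Set up Lagrange conditions: grad f = lambda * grad g
  5 = 2*lambda*x
  5 = 2*lambda*y
From these: x/y = 5/5, so x = 5t, y = 5t for some t.
Substitute into constraint: (5t)^2 + (5t)^2 = 18
  t^2 * 50 = 18
  t = sqrt(18/50)
Maximum = 5*x + 5*y = (5^2 + 5^2)*t = 50 * sqrt(18/50) = 30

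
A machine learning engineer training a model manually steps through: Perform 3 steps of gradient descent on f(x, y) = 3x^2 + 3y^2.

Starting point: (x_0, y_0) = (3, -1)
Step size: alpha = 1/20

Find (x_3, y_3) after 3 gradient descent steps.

f(x,y) = 3x^2 + 3y^2
grad_x = 6x + 0y, grad_y = 6y + 0x
Step 1: grad = (18, -6), (21/10, -7/10)
Step 2: grad = (63/5, -21/5), (147/100, -49/100)
Step 3: grad = (441/50, -147/50), (1029/1000, -343/1000)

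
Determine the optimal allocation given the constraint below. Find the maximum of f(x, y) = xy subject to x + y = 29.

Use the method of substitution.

Substitute y = 29 - x into f(x,y) = xy:
g(x) = x(29 - x) = 29x - x^2
g'(x) = 29 - 2x = 0  =>  x = 29/2
y = 29 - 29/2 = 29/2
Maximum value = (29/2) * (29/2) = 841/4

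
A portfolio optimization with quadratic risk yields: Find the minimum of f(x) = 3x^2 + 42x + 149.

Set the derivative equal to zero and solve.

f(x) = 3x^2 + 42x + 149
f'(x) = 6x + (42) = 0
x = -42/6 = -7
f(-7) = 2
Since f''(x) = 6 > 0, this is a minimum.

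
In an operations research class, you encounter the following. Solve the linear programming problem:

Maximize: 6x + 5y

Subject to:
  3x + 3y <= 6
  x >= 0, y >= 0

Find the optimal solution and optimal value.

The feasible region has vertices at [(0, 0), (2, 0), (0, 2)].
Checking objective 6x + 5y at each vertex:
  (0, 0): 6*0 + 5*0 = 0
  (2, 0): 6*2 + 5*0 = 12
  (0, 2): 6*0 + 5*2 = 10
Maximum is 12 at (2, 0).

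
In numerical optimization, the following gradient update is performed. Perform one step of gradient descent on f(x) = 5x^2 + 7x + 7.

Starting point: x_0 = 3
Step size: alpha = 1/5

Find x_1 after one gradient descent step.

f(x) = 5x^2 + 7x + 7
f'(x) = 10x + 7
f'(3) = 10*3 + (7) = 37
x_1 = x_0 - alpha * f'(x_0) = 3 - 1/5 * 37 = -22/5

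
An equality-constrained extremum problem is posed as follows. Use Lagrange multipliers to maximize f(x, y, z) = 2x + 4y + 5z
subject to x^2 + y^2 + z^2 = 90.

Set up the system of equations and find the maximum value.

Lagrange conditions: 2 = 2*lambda*x, 4 = 2*lambda*y, 5 = 2*lambda*z
So x:2 = y:4 = z:5, i.e. x = 2t, y = 4t, z = 5t
Constraint: t^2*(2^2 + 4^2 + 5^2) = 90
  t^2 * 45 = 90  =>  t = sqrt(2)
Maximum = 2*2t + 4*4t + 5*5t = 45*sqrt(2) = sqrt(4050)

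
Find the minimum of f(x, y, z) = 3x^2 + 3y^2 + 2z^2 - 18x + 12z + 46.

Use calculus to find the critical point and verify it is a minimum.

f(x,y,z) = 3x^2 + 3y^2 + 2z^2 - 18x + 12z + 46
df/dx = 6x + (-18) = 0 => x = 3
df/dy = 6y + (0) = 0 => y = 0
df/dz = 4z + (12) = 0 => z = -3
f(3,0,-3) = 3*(3)^2 + 3*(0)^2 + 2*(-3)^2 + -18*(3) + 12*(-3) + 46 = 1
Hessian is diagonal with entries 6, 6, 4 > 0, confirmed minimum.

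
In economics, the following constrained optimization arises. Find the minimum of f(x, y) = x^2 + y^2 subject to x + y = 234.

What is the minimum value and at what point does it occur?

Substitute y = 234 - x into f(x,y) = x^2 + y^2:
g(x) = x^2 + (234 - x)^2 = 2x^2 - 468x + 54756
g'(x) = 4x - 468 = 0  =>  x = 117
y = 234 - 117 = 117
Minimum value = 117^2 + 117^2 = 27378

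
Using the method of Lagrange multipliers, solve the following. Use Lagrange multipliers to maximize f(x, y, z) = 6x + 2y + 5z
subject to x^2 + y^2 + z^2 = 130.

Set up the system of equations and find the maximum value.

Lagrange conditions: 6 = 2*lambda*x, 2 = 2*lambda*y, 5 = 2*lambda*z
So x:6 = y:2 = z:5, i.e. x = 6t, y = 2t, z = 5t
Constraint: t^2*(6^2 + 2^2 + 5^2) = 130
  t^2 * 65 = 130  =>  t = sqrt(2)
Maximum = 6*6t + 2*2t + 5*5t = 65*sqrt(2) = sqrt(8450)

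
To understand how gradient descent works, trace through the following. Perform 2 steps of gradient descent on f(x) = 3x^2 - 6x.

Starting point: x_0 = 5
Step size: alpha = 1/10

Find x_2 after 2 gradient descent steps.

f(x) = 3x^2 - 6x, f'(x) = 6x + (-6)
Step 1: f'(5) = 24, x_1 = 5 - 1/10 * 24 = 13/5
Step 2: f'(13/5) = 48/5, x_2 = 13/5 - 1/10 * 48/5 = 41/25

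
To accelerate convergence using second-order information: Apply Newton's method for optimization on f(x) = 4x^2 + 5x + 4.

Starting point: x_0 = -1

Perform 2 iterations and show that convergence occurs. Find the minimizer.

f(x) = 4x^2 + 5x + 4, f'(x) = 8x + (5), f''(x) = 8
Step 1: f'(-1) = -3, x_1 = -1 - -3/8 = -5/8
Step 2: f'(-5/8) = 0, x_2 = -5/8 (converged)
Newton's method converges in 1 step for quadratics.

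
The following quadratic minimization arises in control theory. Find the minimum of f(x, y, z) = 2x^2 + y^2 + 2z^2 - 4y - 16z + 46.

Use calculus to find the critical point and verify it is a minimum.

f(x,y,z) = 2x^2 + y^2 + 2z^2 - 4y - 16z + 46
df/dx = 4x + (0) = 0 => x = 0
df/dy = 2y + (-4) = 0 => y = 2
df/dz = 4z + (-16) = 0 => z = 4
f(0,2,4) = 2*(0)^2 + 1*(2)^2 + 2*(4)^2 + -4*(2) + -16*(4) + 46 = 10
Hessian is diagonal with entries 4, 2, 4 > 0, confirmed minimum.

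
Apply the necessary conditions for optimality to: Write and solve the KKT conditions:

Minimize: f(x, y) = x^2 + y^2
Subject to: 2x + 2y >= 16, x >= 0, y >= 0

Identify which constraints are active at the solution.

KKT conditions for min x^2 + y^2 s.t. 2x + 2y >= 16, x >= 0, y >= 0:
Stationarity: 2x = mu*2 + mu_x, 2y = mu*2 + mu_y, with mu, mu_x, mu_y >= 0
Complementary slackness: mu*(2x + 2y - 16) = 0, mu_x*x = 0, mu_y*y = 0
(0, 0) is infeasible (2*0 + 2*0 < 16), so if mu = 0 stationarity would force x = mu_x/2 >= 0, y = mu_y/2 >= 0 with mu_x*x = mu_y*y = 0, i.e. x = y = 0: contradiction. Hence mu > 0 and 2x + 2y = 16 is active.
Try x > 0, y > 0 (so mu_x = mu_y = 0): x = 2*mu/2, y = 2*mu/2
Substitute: 2*(2*mu/2) + 2*(2*mu/2) = 16
  mu*8/2 = 16 => mu = 4
x* = 4 > 0, y* = 4 > 0, consistent with mu_x = mu_y = 0.
f is convex and the constraints are linear, so this KKT point is the global minimum.
f* = 32
Active constraints: 2x + 2y >= 16 (holds with equality, mu = 4 > 0); x >= 0 and y >= 0 are inactive (mu_x = mu_y = 0).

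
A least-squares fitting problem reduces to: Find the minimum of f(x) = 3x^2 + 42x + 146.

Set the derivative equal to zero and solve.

f(x) = 3x^2 + 42x + 146
f'(x) = 6x + (42) = 0
x = -42/6 = -7
f(-7) = -1
Since f''(x) = 6 > 0, this is a minimum.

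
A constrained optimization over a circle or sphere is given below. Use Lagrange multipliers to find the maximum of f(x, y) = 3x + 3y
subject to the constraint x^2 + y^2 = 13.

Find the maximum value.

Set up Lagrange conditions: grad f = lambda * grad g
  3 = 2*lambda*x
  3 = 2*lambda*y
From these: x/y = 3/3, so x = 3t, y = 3t for some t.
Substitute into constraint: (3t)^2 + (3t)^2 = 13
  t^2 * 18 = 13
  t = sqrt(13/18)
Maximum = 3*x + 3*y = (3^2 + 3^2)*t = 18 * sqrt(13/18) = sqrt(234)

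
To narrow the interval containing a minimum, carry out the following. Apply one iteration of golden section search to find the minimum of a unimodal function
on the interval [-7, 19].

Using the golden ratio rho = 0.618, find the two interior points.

Golden section search on [-7, 19].
Golden ratio rho = 0.618 (approx).
Interior points:
  x_1 = -7 + (1-0.618)*26 = 2.9320
  x_2 = -7 + 0.618*26 = 9.0680
Compare f(x_1) and f(x_2) to determine which subinterval to keep.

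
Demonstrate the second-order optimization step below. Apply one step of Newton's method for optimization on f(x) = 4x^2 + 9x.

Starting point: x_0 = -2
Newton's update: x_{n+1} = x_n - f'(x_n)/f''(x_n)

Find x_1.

f(x) = 4x^2 + 9x
f'(x) = 8x + (9), f''(x) = 8
Newton step: x_1 = x_0 - f'(x_0)/f''(x_0)
f'(-2) = -7
x_1 = -2 - -7/8 = -9/8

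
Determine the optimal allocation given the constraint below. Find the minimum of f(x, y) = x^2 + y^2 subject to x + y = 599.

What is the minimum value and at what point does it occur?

Substitute y = 599 - x into f(x,y) = x^2 + y^2:
g(x) = x^2 + (599 - x)^2 = 2x^2 - 1198x + 358801
g'(x) = 4x - 1198 = 0  =>  x = 599/2
y = 599 - 599/2 = 599/2
Minimum value = (599/2)^2 + (599/2)^2 = 358801/2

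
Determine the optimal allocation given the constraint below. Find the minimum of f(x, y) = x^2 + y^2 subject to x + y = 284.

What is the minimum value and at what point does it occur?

Substitute y = 284 - x into f(x,y) = x^2 + y^2:
g(x) = x^2 + (284 - x)^2 = 2x^2 - 568x + 80656
g'(x) = 4x - 568 = 0  =>  x = 142
y = 284 - 142 = 142
Minimum value = 142^2 + 142^2 = 40328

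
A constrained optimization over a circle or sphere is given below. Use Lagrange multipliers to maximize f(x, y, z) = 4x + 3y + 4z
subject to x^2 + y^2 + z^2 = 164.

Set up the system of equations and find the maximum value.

Lagrange conditions: 4 = 2*lambda*x, 3 = 2*lambda*y, 4 = 2*lambda*z
So x:4 = y:3 = z:4, i.e. x = 4t, y = 3t, z = 4t
Constraint: t^2*(4^2 + 3^2 + 4^2) = 164
  t^2 * 41 = 164  =>  t = sqrt(4)
Maximum = 4*4t + 3*3t + 4*4t = 41*sqrt(4) = 82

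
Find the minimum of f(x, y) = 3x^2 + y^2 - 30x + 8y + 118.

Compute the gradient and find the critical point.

f(x,y) = 3x^2 + y^2 - 30x + 8y + 118
df/dx = 6x + (-30) = 0  =>  x = 5
df/dy = 2y + (8) = 0  =>  y = -4
f(5, -4) = 3*(5)^2 + 1*(-4)^2 + -30*(5) + 8*(-4) + 118 = 27
Hessian is diagonal with entries 6, 2 > 0, so this is a minimum.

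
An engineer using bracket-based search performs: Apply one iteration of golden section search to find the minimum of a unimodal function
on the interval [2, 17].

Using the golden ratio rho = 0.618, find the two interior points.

Golden section search on [2, 17].
Golden ratio rho = 0.618 (approx).
Interior points:
  x_1 = 2 + (1-0.618)*15 = 7.7300
  x_2 = 2 + 0.618*15 = 11.2700
Compare f(x_1) and f(x_2) to determine which subinterval to keep.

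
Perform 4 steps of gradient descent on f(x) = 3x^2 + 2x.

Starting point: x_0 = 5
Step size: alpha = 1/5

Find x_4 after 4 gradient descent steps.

f(x) = 3x^2 + 2x, f'(x) = 6x + (2)
Step 1: f'(5) = 32, x_1 = 5 - 1/5 * 32 = -7/5
Step 2: f'(-7/5) = -32/5, x_2 = -7/5 - 1/5 * -32/5 = -3/25
Step 3: f'(-3/25) = 32/25, x_3 = -3/25 - 1/5 * 32/25 = -47/125
Step 4: f'(-47/125) = -32/125, x_4 = -47/125 - 1/5 * -32/125 = -203/625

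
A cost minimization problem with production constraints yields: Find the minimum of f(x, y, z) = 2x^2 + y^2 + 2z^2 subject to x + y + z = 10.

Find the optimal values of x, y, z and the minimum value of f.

Using Lagrange multipliers on f = 2x^2 + y^2 + 2z^2 with constraint x + y + z = 10:
Conditions: 2*2*x = lambda, 2*1*y = lambda, 2*2*z = lambda
So x = lambda/4, y = lambda/2, z = lambda/4
Substituting into constraint: lambda * (1) = 10
lambda = 10
x = 5/2, y = 5, z = 5/2
Minimum value = 50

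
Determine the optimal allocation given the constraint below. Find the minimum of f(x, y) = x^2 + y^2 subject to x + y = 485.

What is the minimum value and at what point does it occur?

Substitute y = 485 - x into f(x,y) = x^2 + y^2:
g(x) = x^2 + (485 - x)^2 = 2x^2 - 970x + 235225
g'(x) = 4x - 970 = 0  =>  x = 485/2
y = 485 - 485/2 = 485/2
Minimum value = (485/2)^2 + (485/2)^2 = 235225/2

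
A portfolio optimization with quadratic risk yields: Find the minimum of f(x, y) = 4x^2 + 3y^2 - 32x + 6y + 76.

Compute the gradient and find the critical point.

f(x,y) = 4x^2 + 3y^2 - 32x + 6y + 76
df/dx = 8x + (-32) = 0  =>  x = 4
df/dy = 6y + (6) = 0  =>  y = -1
f(4, -1) = 4*(4)^2 + 3*(-1)^2 + -32*(4) + 6*(-1) + 76 = 9
Hessian is diagonal with entries 8, 6 > 0, so this is a minimum.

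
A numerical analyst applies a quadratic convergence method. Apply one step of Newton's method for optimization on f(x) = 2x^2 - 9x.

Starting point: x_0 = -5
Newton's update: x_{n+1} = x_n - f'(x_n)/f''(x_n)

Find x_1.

f(x) = 2x^2 - 9x
f'(x) = 4x + (-9), f''(x) = 4
Newton step: x_1 = x_0 - f'(x_0)/f''(x_0)
f'(-5) = -29
x_1 = -5 - -29/4 = 9/4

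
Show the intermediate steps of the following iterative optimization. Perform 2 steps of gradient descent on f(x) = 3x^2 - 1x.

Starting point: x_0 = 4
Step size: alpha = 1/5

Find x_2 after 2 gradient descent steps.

f(x) = 3x^2 - 1x, f'(x) = 6x + (-1)
Step 1: f'(4) = 23, x_1 = 4 - 1/5 * 23 = -3/5
Step 2: f'(-3/5) = -23/5, x_2 = -3/5 - 1/5 * -23/5 = 8/25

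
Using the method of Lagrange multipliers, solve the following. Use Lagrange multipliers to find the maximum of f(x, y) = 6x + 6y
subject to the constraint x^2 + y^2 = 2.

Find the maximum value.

Set up Lagrange conditions: grad f = lambda * grad g
  6 = 2*lambda*x
  6 = 2*lambda*y
From these: x/y = 6/6, so x = 6t, y = 6t for some t.
Substitute into constraint: (6t)^2 + (6t)^2 = 2
  t^2 * 72 = 2
  t = sqrt(2/72)
Maximum = 6*x + 6*y = (6^2 + 6^2)*t = 72 * sqrt(2/72) = 12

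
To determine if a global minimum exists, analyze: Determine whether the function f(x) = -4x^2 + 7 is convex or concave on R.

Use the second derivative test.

f(x) = -4x^2 + 7
f'(x) = -8x + 0
f''(x) = -8
Since f''(x) = -8 < 0 for all x, f is concave on R.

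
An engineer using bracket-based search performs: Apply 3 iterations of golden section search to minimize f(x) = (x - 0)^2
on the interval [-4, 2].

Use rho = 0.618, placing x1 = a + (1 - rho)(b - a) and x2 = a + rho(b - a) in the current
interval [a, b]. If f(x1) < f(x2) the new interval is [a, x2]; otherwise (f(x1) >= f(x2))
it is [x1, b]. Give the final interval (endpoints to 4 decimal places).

Golden section search for min of f(x) = (x - 0)^2 on [-4, 2].
Each step: x1 = a + (1 - rho)(b - a), x2 = a + rho(b - a); if f(x1) < f(x2) keep [a, x2], otherwise keep [x1, b].
Step 1: [-4.0000, 2.0000], x1=-1.7080 (f=2.9173), x2=-0.2920 (f=0.0853); f(x1) > f(x2) => keep [-1.7080, 2.0000]
Step 2: [-1.7080, 2.0000], x1=-0.2915 (f=0.0850), x2=0.5835 (f=0.3405); f(x1) < f(x2) => keep [-1.7080, 0.5835]
Step 3: [-1.7080, 0.5835], x1=-0.8326 (f=0.6933), x2=-0.2918 (f=0.0852); f(x1) > f(x2) => keep [-0.8326, 0.5835]
Final interval: [-0.8326, 0.5835]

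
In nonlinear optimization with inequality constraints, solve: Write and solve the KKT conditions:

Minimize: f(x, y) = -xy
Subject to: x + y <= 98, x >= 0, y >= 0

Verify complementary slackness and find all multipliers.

Problem: min -xy s.t. x + y <= 98 (multiplier lambda), x >= 0 (mu_x), y >= 0 (mu_y)
KKT stationarity: -y + lambda - mu_x = 0, -x + lambda - mu_y = 0, with lambda, mu_x, mu_y >= 0
Complementary slackness: lambda*(x + y - 98) = 0, mu_x*x = 0, mu_y*y = 0
If lambda = 0: y = -mu_x <= 0 and x = -mu_y <= 0 force x = y = 0 with f = 0; but x = y = 49 is feasible with f = -2401 < 0, so this is not the minimum. Hence lambda > 0 and x + y = 98.
Try x > 0, y > 0 (so mu_x = mu_y = 0): y = lambda, x = lambda => x = y = lambda
x + y = 98 => 2*lambda = 98 => lambda = 49
x* = y* = 49 > 0, consistent with mu_x = mu_y = 0.
(Any feasible point with x = 0 or y = 0 has f = 0 > -2401, so the minimum is not on those boundaries.)
min(-xy) = -2401 (i.e. max xy = 2401)
Multipliers: lambda = 49, mu_x = 0, mu_y = 0
Complementary slackness: lambda*(x + y - 98) = 49*(49 + 49 - 98) = 0, mu_x*x = 0*49 = 0, mu_y*y = 0*49 = 0. Satisfied.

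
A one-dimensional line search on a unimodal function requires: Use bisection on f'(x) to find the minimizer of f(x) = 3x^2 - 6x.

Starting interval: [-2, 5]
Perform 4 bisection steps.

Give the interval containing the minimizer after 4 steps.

Finding critical point of f(x) = 3x^2 - 6x using bisection on f'(x) = 6x + -6.
f'(x) = 0 when x = 1.
Starting interval: [-2, 5]
Step 1: mid = 3/2, f'(mid) = 3, new interval = [-2, 3/2]
Step 2: mid = -1/4, f'(mid) = -15/2, new interval = [-1/4, 3/2]
Step 3: mid = 5/8, f'(mid) = -9/4, new interval = [5/8, 3/2]
Step 4: mid = 17/16, f'(mid) = 3/8, new interval = [5/8, 17/16]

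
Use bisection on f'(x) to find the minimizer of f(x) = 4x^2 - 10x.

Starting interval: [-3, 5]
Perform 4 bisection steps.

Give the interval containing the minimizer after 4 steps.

Finding critical point of f(x) = 4x^2 - 10x using bisection on f'(x) = 8x + -10.
f'(x) = 0 when x = 5/4.
Starting interval: [-3, 5]
Step 1: mid = 1, f'(mid) = -2, new interval = [1, 5]
Step 2: mid = 3, f'(mid) = 14, new interval = [1, 3]
Step 3: mid = 2, f'(mid) = 6, new interval = [1, 2]
Step 4: mid = 3/2, f'(mid) = 2, new interval = [1, 3/2]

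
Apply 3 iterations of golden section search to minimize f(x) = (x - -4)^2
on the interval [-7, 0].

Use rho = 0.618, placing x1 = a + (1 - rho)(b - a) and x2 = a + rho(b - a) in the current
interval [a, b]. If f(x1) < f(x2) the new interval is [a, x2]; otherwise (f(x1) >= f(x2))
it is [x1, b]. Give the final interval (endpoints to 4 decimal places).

Golden section search for min of f(x) = (x - -4)^2 on [-7, 0].
Each step: x1 = a + (1 - rho)(b - a), x2 = a + rho(b - a); if f(x1) < f(x2) keep [a, x2], otherwise keep [x1, b].
Step 1: [-7.0000, 0.0000], x1=-4.3260 (f=0.1063), x2=-2.6740 (f=1.7583); f(x1) < f(x2) => keep [-7.0000, -2.6740]
Step 2: [-7.0000, -2.6740], x1=-5.3475 (f=1.8157), x2=-4.3265 (f=0.1066); f(x1) > f(x2) => keep [-5.3475, -2.6740]
Step 3: [-5.3475, -2.6740], x1=-4.3262 (f=0.1064), x2=-3.6953 (f=0.0929); f(x1) > f(x2) => keep [-4.3262, -2.6740]
Final interval: [-4.3262, -2.6740]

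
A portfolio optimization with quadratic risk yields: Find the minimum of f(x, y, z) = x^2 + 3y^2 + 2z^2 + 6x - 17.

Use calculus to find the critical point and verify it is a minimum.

f(x,y,z) = x^2 + 3y^2 + 2z^2 + 6x - 17
df/dx = 2x + (6) = 0 => x = -3
df/dy = 6y + (0) = 0 => y = 0
df/dz = 4z + (0) = 0 => z = 0
f(-3,0,0) = 1*(-3)^2 + 3*(0)^2 + 2*(0)^2 + 6*(-3) + -17 = -26
Hessian is diagonal with entries 2, 6, 4 > 0, confirmed minimum.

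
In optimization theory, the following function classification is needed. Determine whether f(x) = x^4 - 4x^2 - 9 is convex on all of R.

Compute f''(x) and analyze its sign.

f(x) = x^4 - 4x^2 - 9
f'(x) = 4x^3 + -8x
f''(x) = 12x^2 + -8
f''(0) = -8 < 0, so not convex near x = 0
Therefore, f is not globally convex on R.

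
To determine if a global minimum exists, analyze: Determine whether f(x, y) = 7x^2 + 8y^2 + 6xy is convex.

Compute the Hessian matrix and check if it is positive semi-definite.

f(x,y) = 7x^2 + 8y^2 + 6xy
Hessian H = [[14, 6], [6, 16]]
trace(H) = 30, det(H) = 188
Eigenvalues: (30 +/- sqrt(148)) / 2 = 21.08, 8.917
Since both eigenvalues > 0, f is convex.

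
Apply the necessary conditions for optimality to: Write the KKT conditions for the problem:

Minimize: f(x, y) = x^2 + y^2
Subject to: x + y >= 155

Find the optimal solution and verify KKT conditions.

KKT conditions for min x^2 + y^2 s.t. x + y >= 155:
Stationarity: 2x = mu, 2y = mu
So x = y = mu/2.
Complementary slackness: mu*(x + y - 155) = 0
Primal feasibility: x + y >= 155; dual feasibility: mu >= 0
If mu = 0 then x = y = 0, but 0 + 0 < 155 is infeasible, so the constraint is active.
Constraint active: x + y = 2*(mu/2) = 155 => mu = 155
x = y = 155/2, f = 24025/2
Verify: stationarity 2*(155/2) = 155 = mu; primal 155/2 + 155/2 = 155 >= 155; dual mu = 155 >= 0; complementary slackness 155*(155 - 155) = 0. All KKT conditions hold.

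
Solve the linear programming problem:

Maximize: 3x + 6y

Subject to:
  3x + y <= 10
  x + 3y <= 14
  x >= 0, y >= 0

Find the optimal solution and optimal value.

Feasible vertices: (0, 0), (0, 14/3), (2, 4), (10/3, 0)
Objective 3x + 6y at each:
  (0, 0): 0
  (0, 14/3): 28
  (2, 4): 30
  (10/3, 0): 10
Maximum is 30 at (2, 4).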